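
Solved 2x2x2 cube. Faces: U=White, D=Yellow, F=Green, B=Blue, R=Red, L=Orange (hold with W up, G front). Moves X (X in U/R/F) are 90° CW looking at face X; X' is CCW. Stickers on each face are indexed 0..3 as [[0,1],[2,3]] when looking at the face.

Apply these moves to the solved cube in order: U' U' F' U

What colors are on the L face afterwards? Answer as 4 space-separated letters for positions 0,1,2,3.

Answer: B G O W

Derivation:
After move 1 (U'): U=WWWW F=OOGG R=GGRR B=RRBB L=BBOO
After move 2 (U'): U=WWWW F=BBGG R=OORR B=GGBB L=RROO
After move 3 (F'): F=BGBG U=WWOR R=YOYR D=ROYY L=RWOW
After move 4 (U): U=OWRW F=YOBG R=GGYR B=RWBB L=BGOW
Query: L face = BGOW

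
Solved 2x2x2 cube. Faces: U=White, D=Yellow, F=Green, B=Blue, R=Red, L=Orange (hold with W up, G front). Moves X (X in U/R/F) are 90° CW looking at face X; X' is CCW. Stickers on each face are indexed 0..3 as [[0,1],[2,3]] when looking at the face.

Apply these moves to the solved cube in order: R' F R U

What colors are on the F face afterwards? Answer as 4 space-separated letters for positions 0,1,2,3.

Answer: B W W G

Derivation:
After move 1 (R'): R=RRRR U=WBWB F=GWGW D=YGYG B=YBYB
After move 2 (F): F=GGWW U=WBOO R=WRBR D=RRYG L=OYOG
After move 3 (R): R=BWRR U=WGOW F=GRWG D=RYYY B=OBBB
After move 4 (U): U=OWWG F=BWWG R=OBRR B=OYBB L=GROG
Query: F face = BWWG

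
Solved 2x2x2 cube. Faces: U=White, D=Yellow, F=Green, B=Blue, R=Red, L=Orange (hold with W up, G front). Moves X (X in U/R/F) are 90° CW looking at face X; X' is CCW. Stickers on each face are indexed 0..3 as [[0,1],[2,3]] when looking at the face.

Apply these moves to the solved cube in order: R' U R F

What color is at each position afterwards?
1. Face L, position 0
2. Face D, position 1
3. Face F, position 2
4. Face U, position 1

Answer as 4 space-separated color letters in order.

After move 1 (R'): R=RRRR U=WBWB F=GWGW D=YGYG B=YBYB
After move 2 (U): U=WWBB F=RRGW R=YBRR B=OOYB L=GWOO
After move 3 (R): R=RYRB U=WRBW F=RGGG D=YYYO B=BOWB
After move 4 (F): F=GRGG U=WROW R=BYWB D=RRYO L=GYOY
Query 1: L[0] = G
Query 2: D[1] = R
Query 3: F[2] = G
Query 4: U[1] = R

Answer: G R G R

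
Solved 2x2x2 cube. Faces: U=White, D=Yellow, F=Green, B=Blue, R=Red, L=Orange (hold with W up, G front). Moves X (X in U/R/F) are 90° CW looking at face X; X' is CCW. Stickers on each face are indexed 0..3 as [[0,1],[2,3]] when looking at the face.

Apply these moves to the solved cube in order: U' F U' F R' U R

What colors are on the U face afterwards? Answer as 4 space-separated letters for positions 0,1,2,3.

After move 1 (U'): U=WWWW F=OOGG R=GGRR B=RRBB L=BBOO
After move 2 (F): F=GOGO U=WWOB R=WGWR D=RGYY L=BYOY
After move 3 (U'): U=WBWO F=BYGO R=GOWR B=WGBB L=RROY
After move 4 (F): F=GBOY U=WBYR R=WOOR D=WGYY L=RROG
After move 5 (R'): R=ORWO U=WBYW F=GBOR D=WBYY B=YGGB
After move 6 (U): U=YWWB F=OROR R=YGWO B=RRGB L=GBOG
After move 7 (R): R=WYOG U=YRWR F=OBOY D=WGYR B=BRWB
Query: U face = YRWR

Answer: Y R W R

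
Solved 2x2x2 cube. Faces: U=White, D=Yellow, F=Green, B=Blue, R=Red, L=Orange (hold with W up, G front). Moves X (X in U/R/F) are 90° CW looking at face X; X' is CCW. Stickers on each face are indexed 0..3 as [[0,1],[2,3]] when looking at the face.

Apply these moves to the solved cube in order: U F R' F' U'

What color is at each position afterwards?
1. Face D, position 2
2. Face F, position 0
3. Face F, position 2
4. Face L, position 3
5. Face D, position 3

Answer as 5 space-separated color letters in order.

After move 1 (U): U=WWWW F=RRGG R=BBRR B=OOBB L=GGOO
After move 2 (F): F=GRGR U=WWOG R=WBWR D=RBYY L=GYOY
After move 3 (R'): R=BRWW U=WBOO F=GWGG D=RRYR B=YOBB
After move 4 (F'): F=WGGG U=WBBW R=RRRW D=YYYR L=GOOO
After move 5 (U'): U=BWWB F=GOGG R=WGRW B=RRBB L=YOOO
Query 1: D[2] = Y
Query 2: F[0] = G
Query 3: F[2] = G
Query 4: L[3] = O
Query 5: D[3] = R

Answer: Y G G O R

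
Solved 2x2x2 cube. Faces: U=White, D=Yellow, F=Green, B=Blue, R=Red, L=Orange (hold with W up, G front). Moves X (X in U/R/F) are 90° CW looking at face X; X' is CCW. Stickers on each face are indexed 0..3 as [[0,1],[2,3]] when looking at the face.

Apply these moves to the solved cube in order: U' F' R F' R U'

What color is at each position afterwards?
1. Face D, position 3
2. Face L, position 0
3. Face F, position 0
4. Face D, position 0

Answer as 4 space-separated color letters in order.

After move 1 (U'): U=WWWW F=OOGG R=GGRR B=RRBB L=BBOO
After move 2 (F'): F=OGOG U=WWGR R=YGYR D=BOYY L=BWOW
After move 3 (R): R=YYRG U=WGGG F=OOOY D=BBYR B=RRWB
After move 4 (F'): F=OYOO U=WGYR R=BYBG D=WWYR L=BGOG
After move 5 (R): R=BBGY U=WYYO F=OWOR D=WWYR B=RRGB
After move 6 (U'): U=YOWY F=BGOR R=OWGY B=BBGB L=RROG
Query 1: D[3] = R
Query 2: L[0] = R
Query 3: F[0] = B
Query 4: D[0] = W

Answer: R R B W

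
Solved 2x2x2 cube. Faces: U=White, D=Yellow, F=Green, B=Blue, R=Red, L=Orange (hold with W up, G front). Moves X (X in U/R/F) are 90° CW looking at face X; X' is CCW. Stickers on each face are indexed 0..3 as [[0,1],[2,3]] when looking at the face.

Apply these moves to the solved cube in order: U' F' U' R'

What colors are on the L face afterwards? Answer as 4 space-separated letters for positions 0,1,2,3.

Answer: R R O W

Derivation:
After move 1 (U'): U=WWWW F=OOGG R=GGRR B=RRBB L=BBOO
After move 2 (F'): F=OGOG U=WWGR R=YGYR D=BOYY L=BWOW
After move 3 (U'): U=WRWG F=BWOG R=OGYR B=YGBB L=RROW
After move 4 (R'): R=GROY U=WBWY F=BROG D=BWYG B=YGOB
Query: L face = RROW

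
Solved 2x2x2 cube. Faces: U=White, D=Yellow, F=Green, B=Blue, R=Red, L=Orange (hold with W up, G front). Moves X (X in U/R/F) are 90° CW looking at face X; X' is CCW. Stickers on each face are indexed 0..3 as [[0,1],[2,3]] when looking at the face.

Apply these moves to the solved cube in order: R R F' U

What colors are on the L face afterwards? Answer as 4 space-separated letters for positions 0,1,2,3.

Answer: B B O W

Derivation:
After move 1 (R): R=RRRR U=WGWG F=GYGY D=YBYB B=WBWB
After move 2 (R): R=RRRR U=WYWY F=GBGB D=YWYW B=GBGB
After move 3 (F'): F=BBGG U=WYRR R=WRYR D=OOYW L=OYOW
After move 4 (U): U=RWRY F=WRGG R=GBYR B=OYGB L=BBOW
Query: L face = BBOW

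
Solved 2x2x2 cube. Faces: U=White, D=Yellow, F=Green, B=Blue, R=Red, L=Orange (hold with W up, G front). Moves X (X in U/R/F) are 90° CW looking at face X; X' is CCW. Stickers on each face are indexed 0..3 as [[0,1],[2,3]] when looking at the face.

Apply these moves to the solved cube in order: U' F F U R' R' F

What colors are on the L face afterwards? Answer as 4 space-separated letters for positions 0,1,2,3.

Answer: G W O W

Derivation:
After move 1 (U'): U=WWWW F=OOGG R=GGRR B=RRBB L=BBOO
After move 2 (F): F=GOGO U=WWOB R=WGWR D=RGYY L=BYOY
After move 3 (F): F=GGOO U=WWYY R=OGBR D=WWYY L=BROG
After move 4 (U): U=YWYW F=OGOO R=RRBR B=BRBB L=GGOG
After move 5 (R'): R=RRRB U=YBYB F=OWOW D=WGYO B=YRWB
After move 6 (R'): R=RBRR U=YWYY F=OBOB D=WWYW B=ORGB
After move 7 (F): F=OOBB U=YWGG R=YBYR D=RRYW L=GWOW
Query: L face = GWOW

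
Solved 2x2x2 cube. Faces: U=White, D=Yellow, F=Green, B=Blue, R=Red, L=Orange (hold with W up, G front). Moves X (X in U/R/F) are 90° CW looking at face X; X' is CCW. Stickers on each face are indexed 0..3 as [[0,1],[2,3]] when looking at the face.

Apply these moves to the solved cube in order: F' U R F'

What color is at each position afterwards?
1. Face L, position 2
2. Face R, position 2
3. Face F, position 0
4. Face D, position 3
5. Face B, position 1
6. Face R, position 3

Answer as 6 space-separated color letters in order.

After move 1 (F'): F=GGGG U=WWRR R=YRYR D=OOYY L=OWOW
After move 2 (U): U=RWRW F=YRGG R=BBYR B=OWBB L=GGOW
After move 3 (R): R=YBRB U=RRRG F=YOGY D=OBYO B=WWWB
After move 4 (F'): F=OYYG U=RRYR R=BBOB D=GWYO L=GGOR
Query 1: L[2] = O
Query 2: R[2] = O
Query 3: F[0] = O
Query 4: D[3] = O
Query 5: B[1] = W
Query 6: R[3] = B

Answer: O O O O W B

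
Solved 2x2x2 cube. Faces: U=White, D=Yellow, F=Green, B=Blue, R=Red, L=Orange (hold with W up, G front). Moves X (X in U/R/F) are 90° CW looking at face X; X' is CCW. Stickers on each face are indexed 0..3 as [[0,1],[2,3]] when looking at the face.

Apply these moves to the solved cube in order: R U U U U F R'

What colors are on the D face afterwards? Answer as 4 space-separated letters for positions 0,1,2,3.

After move 1 (R): R=RRRR U=WGWG F=GYGY D=YBYB B=WBWB
After move 2 (U): U=WWGG F=RRGY R=WBRR B=OOWB L=GYOO
After move 3 (U): U=GWGW F=WBGY R=OORR B=GYWB L=RROO
After move 4 (U): U=GGWW F=OOGY R=GYRR B=RRWB L=WBOO
After move 5 (U): U=WGWG F=GYGY R=RRRR B=WBWB L=OOOO
After move 6 (F): F=GGYY U=WGOO R=WRGR D=RRYB L=OYOB
After move 7 (R'): R=RRWG U=WWOW F=GGYO D=RGYY B=BBRB
Query: D face = RGYY

Answer: R G Y Y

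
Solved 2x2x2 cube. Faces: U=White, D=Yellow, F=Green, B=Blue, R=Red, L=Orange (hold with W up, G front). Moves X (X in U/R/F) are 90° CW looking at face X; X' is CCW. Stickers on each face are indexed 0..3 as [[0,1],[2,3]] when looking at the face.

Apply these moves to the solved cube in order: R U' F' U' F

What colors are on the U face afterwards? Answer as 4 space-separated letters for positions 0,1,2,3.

Answer: G R W R

Derivation:
After move 1 (R): R=RRRR U=WGWG F=GYGY D=YBYB B=WBWB
After move 2 (U'): U=GGWW F=OOGY R=GYRR B=RRWB L=WBOO
After move 3 (F'): F=OYOG U=GGGR R=BYYR D=BOYB L=WWOW
After move 4 (U'): U=GRGG F=WWOG R=OYYR B=BYWB L=RROW
After move 5 (F): F=OWGW U=GRWR R=GYGR D=YOYB L=RBOO
Query: U face = GRWR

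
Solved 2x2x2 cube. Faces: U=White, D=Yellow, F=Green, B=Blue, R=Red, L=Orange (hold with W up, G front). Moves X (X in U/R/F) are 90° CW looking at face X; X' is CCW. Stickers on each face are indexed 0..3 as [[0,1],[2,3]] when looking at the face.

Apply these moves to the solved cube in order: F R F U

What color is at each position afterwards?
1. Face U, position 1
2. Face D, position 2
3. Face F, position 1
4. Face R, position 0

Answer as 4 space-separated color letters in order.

After move 1 (F): F=GGGG U=WWOO R=WRWR D=RRYY L=OYOY
After move 2 (R): R=WWRR U=WGOG F=GRGY D=RBYB B=OBWB
After move 3 (F): F=GGYR U=WGYY R=OWGR D=RWYB L=OROB
After move 4 (U): U=YWYG F=OWYR R=OBGR B=ORWB L=GGOB
Query 1: U[1] = W
Query 2: D[2] = Y
Query 3: F[1] = W
Query 4: R[0] = O

Answer: W Y W O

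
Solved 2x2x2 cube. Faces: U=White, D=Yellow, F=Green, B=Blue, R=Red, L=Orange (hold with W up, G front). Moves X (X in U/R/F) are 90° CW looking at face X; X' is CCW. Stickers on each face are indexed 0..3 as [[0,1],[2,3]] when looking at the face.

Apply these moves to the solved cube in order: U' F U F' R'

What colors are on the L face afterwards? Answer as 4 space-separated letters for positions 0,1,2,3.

Answer: G W O B

Derivation:
After move 1 (U'): U=WWWW F=OOGG R=GGRR B=RRBB L=BBOO
After move 2 (F): F=GOGO U=WWOB R=WGWR D=RGYY L=BYOY
After move 3 (U): U=OWBW F=WGGO R=RRWR B=BYBB L=GOOY
After move 4 (F'): F=GOWG U=OWRW R=GRRR D=OYYY L=GWOB
After move 5 (R'): R=RRGR U=OBRB F=GWWW D=OOYG B=YYYB
Query: L face = GWOB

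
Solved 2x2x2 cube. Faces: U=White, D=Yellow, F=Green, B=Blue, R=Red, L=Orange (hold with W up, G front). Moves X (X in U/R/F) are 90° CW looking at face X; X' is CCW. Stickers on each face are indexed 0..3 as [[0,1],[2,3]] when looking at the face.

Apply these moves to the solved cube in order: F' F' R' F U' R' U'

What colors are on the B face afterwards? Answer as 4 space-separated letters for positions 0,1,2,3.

Answer: G O R B

Derivation:
After move 1 (F'): F=GGGG U=WWRR R=YRYR D=OOYY L=OWOW
After move 2 (F'): F=GGGG U=WWYY R=OROR D=WWYY L=OROR
After move 3 (R'): R=RROO U=WBYB F=GWGY D=WGYG B=YBWB
After move 4 (F): F=GGYW U=WBRR R=YRBO D=ORYG L=OWOG
After move 5 (U'): U=BRWR F=OWYW R=GGBO B=YRWB L=YBOG
After move 6 (R'): R=GOGB U=BWWY F=ORYR D=OWYW B=GRRB
After move 7 (U'): U=WYBW F=YBYR R=ORGB B=GORB L=GROG
Query: B face = GORB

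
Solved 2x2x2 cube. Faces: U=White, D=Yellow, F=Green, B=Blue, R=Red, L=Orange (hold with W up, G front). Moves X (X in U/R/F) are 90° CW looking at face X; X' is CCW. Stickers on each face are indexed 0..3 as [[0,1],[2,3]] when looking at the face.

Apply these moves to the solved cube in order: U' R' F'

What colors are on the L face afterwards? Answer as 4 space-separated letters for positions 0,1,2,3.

After move 1 (U'): U=WWWW F=OOGG R=GGRR B=RRBB L=BBOO
After move 2 (R'): R=GRGR U=WBWR F=OWGW D=YOYG B=YRYB
After move 3 (F'): F=WWOG U=WBGG R=ORYR D=BOYG L=BROW
Query: L face = BROW

Answer: B R O W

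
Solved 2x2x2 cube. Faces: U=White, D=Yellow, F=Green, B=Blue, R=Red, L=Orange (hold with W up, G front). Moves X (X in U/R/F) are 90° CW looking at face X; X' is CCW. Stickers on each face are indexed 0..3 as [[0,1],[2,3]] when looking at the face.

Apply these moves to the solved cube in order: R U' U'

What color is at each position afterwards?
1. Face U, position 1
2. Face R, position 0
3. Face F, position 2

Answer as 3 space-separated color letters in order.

After move 1 (R): R=RRRR U=WGWG F=GYGY D=YBYB B=WBWB
After move 2 (U'): U=GGWW F=OOGY R=GYRR B=RRWB L=WBOO
After move 3 (U'): U=GWGW F=WBGY R=OORR B=GYWB L=RROO
Query 1: U[1] = W
Query 2: R[0] = O
Query 3: F[2] = G

Answer: W O G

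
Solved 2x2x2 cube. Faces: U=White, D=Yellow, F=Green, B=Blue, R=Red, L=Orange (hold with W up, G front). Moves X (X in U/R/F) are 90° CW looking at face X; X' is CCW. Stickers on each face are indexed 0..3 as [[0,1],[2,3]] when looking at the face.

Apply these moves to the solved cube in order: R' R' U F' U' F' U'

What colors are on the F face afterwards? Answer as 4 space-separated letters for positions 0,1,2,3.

Answer: O G G R

Derivation:
After move 1 (R'): R=RRRR U=WBWB F=GWGW D=YGYG B=YBYB
After move 2 (R'): R=RRRR U=WYWY F=GBGB D=YWYW B=GBGB
After move 3 (U): U=WWYY F=RRGB R=GBRR B=OOGB L=GBOO
After move 4 (F'): F=RBRG U=WWGR R=WBYR D=BOYW L=GYOY
After move 5 (U'): U=WRWG F=GYRG R=RBYR B=WBGB L=OOOY
After move 6 (F'): F=YGGR U=WRRY R=OBBR D=OYYW L=OGOW
After move 7 (U'): U=RYWR F=OGGR R=YGBR B=OBGB L=WBOW
Query: F face = OGGR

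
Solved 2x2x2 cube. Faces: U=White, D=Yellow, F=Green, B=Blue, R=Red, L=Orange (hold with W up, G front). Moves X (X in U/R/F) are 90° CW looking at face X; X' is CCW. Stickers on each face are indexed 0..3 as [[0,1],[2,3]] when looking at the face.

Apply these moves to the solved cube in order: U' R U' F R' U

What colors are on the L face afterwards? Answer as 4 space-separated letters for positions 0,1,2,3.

After move 1 (U'): U=WWWW F=OOGG R=GGRR B=RRBB L=BBOO
After move 2 (R): R=RGRG U=WOWG F=OYGY D=YBYR B=WRWB
After move 3 (U'): U=OGWW F=BBGY R=OYRG B=RGWB L=WROO
After move 4 (F): F=GBYB U=OGOR R=WYWG D=ROYR L=WYOB
After move 5 (R'): R=YGWW U=OWOR F=GGYR D=RBYB B=RGOB
After move 6 (U): U=OORW F=YGYR R=RGWW B=WYOB L=GGOB
Query: L face = GGOB

Answer: G G O B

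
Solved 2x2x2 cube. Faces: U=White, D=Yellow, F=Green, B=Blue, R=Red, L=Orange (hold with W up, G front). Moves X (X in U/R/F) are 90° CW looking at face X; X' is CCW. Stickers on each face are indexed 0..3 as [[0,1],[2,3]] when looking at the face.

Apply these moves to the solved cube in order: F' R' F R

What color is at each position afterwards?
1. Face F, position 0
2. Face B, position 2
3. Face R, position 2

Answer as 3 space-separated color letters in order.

After move 1 (F'): F=GGGG U=WWRR R=YRYR D=OOYY L=OWOW
After move 2 (R'): R=RRYY U=WBRB F=GWGR D=OGYG B=YBOB
After move 3 (F): F=GGRW U=WBWW R=RRBY D=YRYG L=OOOG
After move 4 (R): R=BRYR U=WGWW F=GRRG D=YOYY B=WBBB
Query 1: F[0] = G
Query 2: B[2] = B
Query 3: R[2] = Y

Answer: G B Y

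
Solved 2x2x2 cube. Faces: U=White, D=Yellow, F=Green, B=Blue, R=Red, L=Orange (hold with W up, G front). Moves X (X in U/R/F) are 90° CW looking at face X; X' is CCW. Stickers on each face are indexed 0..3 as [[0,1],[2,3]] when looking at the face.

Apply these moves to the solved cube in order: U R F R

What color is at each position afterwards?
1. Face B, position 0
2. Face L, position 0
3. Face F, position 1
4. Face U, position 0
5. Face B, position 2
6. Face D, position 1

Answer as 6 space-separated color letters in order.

After move 1 (U): U=WWWW F=RRGG R=BBRR B=OOBB L=GGOO
After move 2 (R): R=RBRB U=WRWG F=RYGY D=YBYO B=WOWB
After move 3 (F): F=GRYY U=WROG R=WBGB D=RRYO L=GYOB
After move 4 (R): R=GWBB U=WROY F=GRYO D=RWYW B=GORB
Query 1: B[0] = G
Query 2: L[0] = G
Query 3: F[1] = R
Query 4: U[0] = W
Query 5: B[2] = R
Query 6: D[1] = W

Answer: G G R W R W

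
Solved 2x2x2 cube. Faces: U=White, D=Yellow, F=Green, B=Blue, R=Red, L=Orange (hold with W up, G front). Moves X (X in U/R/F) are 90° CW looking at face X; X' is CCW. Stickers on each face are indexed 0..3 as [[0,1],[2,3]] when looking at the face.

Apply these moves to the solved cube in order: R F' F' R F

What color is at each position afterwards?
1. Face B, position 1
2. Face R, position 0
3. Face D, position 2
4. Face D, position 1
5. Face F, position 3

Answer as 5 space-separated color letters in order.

Answer: B B Y O W

Derivation:
After move 1 (R): R=RRRR U=WGWG F=GYGY D=YBYB B=WBWB
After move 2 (F'): F=YYGG U=WGRR R=BRYR D=OOYB L=OGOW
After move 3 (F'): F=YGYG U=WGBY R=OROR D=GWYB L=OROR
After move 4 (R): R=OORR U=WGBG F=YWYB D=GWYW B=YBGB
After move 5 (F): F=YYBW U=WGRR R=BOGR D=ROYW L=OGOW
Query 1: B[1] = B
Query 2: R[0] = B
Query 3: D[2] = Y
Query 4: D[1] = O
Query 5: F[3] = W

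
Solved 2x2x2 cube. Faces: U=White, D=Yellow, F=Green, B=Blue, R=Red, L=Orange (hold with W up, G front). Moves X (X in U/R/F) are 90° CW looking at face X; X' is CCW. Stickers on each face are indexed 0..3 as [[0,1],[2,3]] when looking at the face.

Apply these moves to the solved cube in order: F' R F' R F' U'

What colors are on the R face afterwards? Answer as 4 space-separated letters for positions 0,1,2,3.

Answer: W B W Y

Derivation:
After move 1 (F'): F=GGGG U=WWRR R=YRYR D=OOYY L=OWOW
After move 2 (R): R=YYRR U=WGRG F=GOGY D=OBYB B=RBWB
After move 3 (F'): F=OYGG U=WGYR R=BYOR D=WWYB L=OGOR
After move 4 (R): R=OBRY U=WYYG F=OWGB D=WWYR B=RBGB
After move 5 (F'): F=WBOG U=WYOR R=WBWY D=GRYR L=OGOY
After move 6 (U'): U=YRWO F=OGOG R=WBWY B=WBGB L=RBOY
Query: R face = WBWY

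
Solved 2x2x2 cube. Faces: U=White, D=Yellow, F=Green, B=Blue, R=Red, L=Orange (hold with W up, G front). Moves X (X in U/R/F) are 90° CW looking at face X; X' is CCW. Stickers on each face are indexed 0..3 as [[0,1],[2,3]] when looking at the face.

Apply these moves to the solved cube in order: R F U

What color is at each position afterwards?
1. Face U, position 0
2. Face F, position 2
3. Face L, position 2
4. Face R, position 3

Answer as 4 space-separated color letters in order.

After move 1 (R): R=RRRR U=WGWG F=GYGY D=YBYB B=WBWB
After move 2 (F): F=GGYY U=WGOO R=WRGR D=RRYB L=OYOB
After move 3 (U): U=OWOG F=WRYY R=WBGR B=OYWB L=GGOB
Query 1: U[0] = O
Query 2: F[2] = Y
Query 3: L[2] = O
Query 4: R[3] = R

Answer: O Y O R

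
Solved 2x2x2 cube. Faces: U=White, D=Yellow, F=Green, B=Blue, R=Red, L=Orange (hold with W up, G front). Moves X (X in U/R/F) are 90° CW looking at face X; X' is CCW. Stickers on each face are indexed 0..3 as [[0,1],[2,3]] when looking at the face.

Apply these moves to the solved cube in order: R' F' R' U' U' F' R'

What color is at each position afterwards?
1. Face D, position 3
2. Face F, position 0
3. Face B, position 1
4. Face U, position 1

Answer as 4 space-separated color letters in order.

Answer: G B B O

Derivation:
After move 1 (R'): R=RRRR U=WBWB F=GWGW D=YGYG B=YBYB
After move 2 (F'): F=WWGG U=WBRR R=GRYR D=OOYG L=OBOW
After move 3 (R'): R=RRGY U=WYRY F=WBGR D=OWYG B=GBOB
After move 4 (U'): U=YYWR F=OBGR R=WBGY B=RROB L=GBOW
After move 5 (U'): U=YRYW F=GBGR R=OBGY B=WBOB L=RROW
After move 6 (F'): F=BRGG U=YROG R=WBOY D=RWYG L=RWOY
After move 7 (R'): R=BYWO U=YOOW F=BRGG D=RRYG B=GBWB
Query 1: D[3] = G
Query 2: F[0] = B
Query 3: B[1] = B
Query 4: U[1] = O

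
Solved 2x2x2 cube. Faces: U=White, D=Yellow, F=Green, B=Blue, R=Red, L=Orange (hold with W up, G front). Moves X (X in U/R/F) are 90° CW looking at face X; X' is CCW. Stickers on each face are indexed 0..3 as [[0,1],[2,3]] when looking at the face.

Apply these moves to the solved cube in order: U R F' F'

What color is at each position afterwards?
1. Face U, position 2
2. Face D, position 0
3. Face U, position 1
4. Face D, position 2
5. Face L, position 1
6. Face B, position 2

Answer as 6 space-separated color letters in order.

After move 1 (U): U=WWWW F=RRGG R=BBRR B=OOBB L=GGOO
After move 2 (R): R=RBRB U=WRWG F=RYGY D=YBYO B=WOWB
After move 3 (F'): F=YYRG U=WRRR R=BBYB D=GOYO L=GGOW
After move 4 (F'): F=YGYR U=WRBY R=OBGB D=GWYO L=GROR
Query 1: U[2] = B
Query 2: D[0] = G
Query 3: U[1] = R
Query 4: D[2] = Y
Query 5: L[1] = R
Query 6: B[2] = W

Answer: B G R Y R W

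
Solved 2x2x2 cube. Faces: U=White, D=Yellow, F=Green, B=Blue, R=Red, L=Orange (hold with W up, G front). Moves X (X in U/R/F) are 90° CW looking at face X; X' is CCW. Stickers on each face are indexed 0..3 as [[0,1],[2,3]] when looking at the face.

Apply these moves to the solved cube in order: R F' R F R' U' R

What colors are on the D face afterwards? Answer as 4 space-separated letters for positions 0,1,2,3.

After move 1 (R): R=RRRR U=WGWG F=GYGY D=YBYB B=WBWB
After move 2 (F'): F=YYGG U=WGRR R=BRYR D=OOYB L=OGOW
After move 3 (R): R=YBRR U=WYRG F=YOGB D=OWYW B=RBGB
After move 4 (F): F=GYBO U=WYWG R=RBGR D=RYYW L=OOOW
After move 5 (R'): R=BRRG U=WGWR F=GYBG D=RYYO B=WBYB
After move 6 (U'): U=GRWW F=OOBG R=GYRG B=BRYB L=WBOW
After move 7 (R): R=RGGY U=GOWG F=OYBO D=RYYB B=WRRB
Query: D face = RYYB

Answer: R Y Y B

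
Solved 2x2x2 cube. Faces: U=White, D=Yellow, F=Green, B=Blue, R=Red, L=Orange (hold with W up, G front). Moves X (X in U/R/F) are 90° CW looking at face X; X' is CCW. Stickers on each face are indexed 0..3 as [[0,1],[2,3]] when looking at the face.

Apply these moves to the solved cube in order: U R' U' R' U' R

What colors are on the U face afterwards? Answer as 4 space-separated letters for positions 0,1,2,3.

Answer: Y O B W

Derivation:
After move 1 (U): U=WWWW F=RRGG R=BBRR B=OOBB L=GGOO
After move 2 (R'): R=BRBR U=WBWO F=RWGW D=YRYG B=YOYB
After move 3 (U'): U=BOWW F=GGGW R=RWBR B=BRYB L=YOOO
After move 4 (R'): R=WRRB U=BYWB F=GOGW D=YGYW B=GRRB
After move 5 (U'): U=YBBW F=YOGW R=GORB B=WRRB L=GROO
After move 6 (R): R=RGBO U=YOBW F=YGGW D=YRYW B=WRBB
Query: U face = YOBW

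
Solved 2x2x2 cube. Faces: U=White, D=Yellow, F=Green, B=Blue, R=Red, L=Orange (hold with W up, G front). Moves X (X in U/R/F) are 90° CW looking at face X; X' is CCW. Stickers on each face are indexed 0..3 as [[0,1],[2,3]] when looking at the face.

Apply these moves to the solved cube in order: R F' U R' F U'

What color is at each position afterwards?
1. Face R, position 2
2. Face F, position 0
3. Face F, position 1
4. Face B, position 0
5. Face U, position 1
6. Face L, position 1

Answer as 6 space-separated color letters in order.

After move 1 (R): R=RRRR U=WGWG F=GYGY D=YBYB B=WBWB
After move 2 (F'): F=YYGG U=WGRR R=BRYR D=OOYB L=OGOW
After move 3 (U): U=RWRG F=BRGG R=WBYR B=OGWB L=YYOW
After move 4 (R'): R=BRWY U=RWRO F=BWGG D=ORYG B=BGOB
After move 5 (F): F=GBGW U=RWWY R=RROY D=WBYG L=YOOR
After move 6 (U'): U=WYRW F=YOGW R=GBOY B=RROB L=BGOR
Query 1: R[2] = O
Query 2: F[0] = Y
Query 3: F[1] = O
Query 4: B[0] = R
Query 5: U[1] = Y
Query 6: L[1] = G

Answer: O Y O R Y G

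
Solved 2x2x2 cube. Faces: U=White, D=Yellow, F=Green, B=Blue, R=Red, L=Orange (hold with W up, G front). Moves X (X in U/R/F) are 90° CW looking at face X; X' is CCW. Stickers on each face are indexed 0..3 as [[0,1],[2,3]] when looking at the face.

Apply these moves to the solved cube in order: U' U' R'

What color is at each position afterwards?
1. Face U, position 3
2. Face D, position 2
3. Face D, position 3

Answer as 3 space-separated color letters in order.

Answer: G Y G

Derivation:
After move 1 (U'): U=WWWW F=OOGG R=GGRR B=RRBB L=BBOO
After move 2 (U'): U=WWWW F=BBGG R=OORR B=GGBB L=RROO
After move 3 (R'): R=OROR U=WBWG F=BWGW D=YBYG B=YGYB
Query 1: U[3] = G
Query 2: D[2] = Y
Query 3: D[3] = G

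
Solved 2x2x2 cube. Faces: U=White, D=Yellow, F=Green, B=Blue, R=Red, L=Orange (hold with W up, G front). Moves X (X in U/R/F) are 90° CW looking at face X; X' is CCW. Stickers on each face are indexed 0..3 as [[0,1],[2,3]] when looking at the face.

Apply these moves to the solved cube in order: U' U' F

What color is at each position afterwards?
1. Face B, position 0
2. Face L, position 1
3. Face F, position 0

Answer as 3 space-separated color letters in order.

After move 1 (U'): U=WWWW F=OOGG R=GGRR B=RRBB L=BBOO
After move 2 (U'): U=WWWW F=BBGG R=OORR B=GGBB L=RROO
After move 3 (F): F=GBGB U=WWOR R=WOWR D=ROYY L=RYOY
Query 1: B[0] = G
Query 2: L[1] = Y
Query 3: F[0] = G

Answer: G Y G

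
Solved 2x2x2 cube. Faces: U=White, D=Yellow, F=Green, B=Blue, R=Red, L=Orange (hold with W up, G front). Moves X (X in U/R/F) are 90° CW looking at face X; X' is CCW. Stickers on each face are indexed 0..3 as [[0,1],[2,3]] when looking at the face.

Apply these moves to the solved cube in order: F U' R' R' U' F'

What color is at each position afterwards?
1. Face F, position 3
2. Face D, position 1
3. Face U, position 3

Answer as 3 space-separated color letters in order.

After move 1 (F): F=GGGG U=WWOO R=WRWR D=RRYY L=OYOY
After move 2 (U'): U=WOWO F=OYGG R=GGWR B=WRBB L=BBOY
After move 3 (R'): R=GRGW U=WBWW F=OOGO D=RYYG B=YRRB
After move 4 (R'): R=RWGG U=WRWY F=OBGW D=ROYO B=GRYB
After move 5 (U'): U=RYWW F=BBGW R=OBGG B=RWYB L=GROY
After move 6 (F'): F=BWBG U=RYOG R=OBRG D=RYYO L=GWOW
Query 1: F[3] = G
Query 2: D[1] = Y
Query 3: U[3] = G

Answer: G Y G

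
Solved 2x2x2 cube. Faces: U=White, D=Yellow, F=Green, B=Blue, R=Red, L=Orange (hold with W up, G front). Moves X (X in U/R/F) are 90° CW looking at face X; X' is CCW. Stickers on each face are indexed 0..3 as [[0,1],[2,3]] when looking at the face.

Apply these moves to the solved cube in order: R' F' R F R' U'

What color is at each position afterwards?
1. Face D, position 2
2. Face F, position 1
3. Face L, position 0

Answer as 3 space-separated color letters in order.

After move 1 (R'): R=RRRR U=WBWB F=GWGW D=YGYG B=YBYB
After move 2 (F'): F=WWGG U=WBRR R=GRYR D=OOYG L=OBOW
After move 3 (R): R=YGRR U=WWRG F=WOGG D=OYYY B=RBBB
After move 4 (F): F=GWGO U=WWWB R=RGGR D=RYYY L=OOOY
After move 5 (R'): R=GRRG U=WBWR F=GWGB D=RWYO B=YBYB
After move 6 (U'): U=BRWW F=OOGB R=GWRG B=GRYB L=YBOY
Query 1: D[2] = Y
Query 2: F[1] = O
Query 3: L[0] = Y

Answer: Y O Y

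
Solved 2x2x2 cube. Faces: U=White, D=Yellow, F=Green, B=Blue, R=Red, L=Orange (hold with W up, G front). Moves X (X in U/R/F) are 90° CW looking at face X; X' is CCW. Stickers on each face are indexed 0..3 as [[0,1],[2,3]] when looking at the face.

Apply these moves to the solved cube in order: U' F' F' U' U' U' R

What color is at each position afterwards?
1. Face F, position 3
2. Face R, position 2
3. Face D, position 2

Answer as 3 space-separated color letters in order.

After move 1 (U'): U=WWWW F=OOGG R=GGRR B=RRBB L=BBOO
After move 2 (F'): F=OGOG U=WWGR R=YGYR D=BOYY L=BWOW
After move 3 (F'): F=GGOO U=WWYY R=OGBR D=WWYY L=BROG
After move 4 (U'): U=WYWY F=BROO R=GGBR B=OGBB L=RROG
After move 5 (U'): U=YYWW F=RROO R=BRBR B=GGBB L=OGOG
After move 6 (U'): U=YWYW F=OGOO R=RRBR B=BRBB L=GGOG
After move 7 (R): R=BRRR U=YGYO F=OWOY D=WBYB B=WRWB
Query 1: F[3] = Y
Query 2: R[2] = R
Query 3: D[2] = Y

Answer: Y R Y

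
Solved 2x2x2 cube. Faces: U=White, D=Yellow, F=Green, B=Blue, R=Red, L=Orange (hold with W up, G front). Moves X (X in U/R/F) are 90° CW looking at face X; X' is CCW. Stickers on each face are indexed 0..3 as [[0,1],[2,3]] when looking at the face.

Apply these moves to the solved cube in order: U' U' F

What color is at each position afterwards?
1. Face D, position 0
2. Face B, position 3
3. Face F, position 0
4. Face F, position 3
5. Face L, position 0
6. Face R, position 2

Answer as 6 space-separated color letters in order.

After move 1 (U'): U=WWWW F=OOGG R=GGRR B=RRBB L=BBOO
After move 2 (U'): U=WWWW F=BBGG R=OORR B=GGBB L=RROO
After move 3 (F): F=GBGB U=WWOR R=WOWR D=ROYY L=RYOY
Query 1: D[0] = R
Query 2: B[3] = B
Query 3: F[0] = G
Query 4: F[3] = B
Query 5: L[0] = R
Query 6: R[2] = W

Answer: R B G B R W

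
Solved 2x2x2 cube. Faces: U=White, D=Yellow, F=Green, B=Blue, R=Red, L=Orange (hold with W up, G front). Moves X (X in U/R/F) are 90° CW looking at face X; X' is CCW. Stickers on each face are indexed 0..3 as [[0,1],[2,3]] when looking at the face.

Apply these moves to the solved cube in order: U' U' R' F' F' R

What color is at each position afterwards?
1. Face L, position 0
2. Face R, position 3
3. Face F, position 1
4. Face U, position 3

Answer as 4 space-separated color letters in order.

Answer: R R W B

Derivation:
After move 1 (U'): U=WWWW F=OOGG R=GGRR B=RRBB L=BBOO
After move 2 (U'): U=WWWW F=BBGG R=OORR B=GGBB L=RROO
After move 3 (R'): R=OROR U=WBWG F=BWGW D=YBYG B=YGYB
After move 4 (F'): F=WWBG U=WBOO R=BRYR D=ROYG L=RGOW
After move 5 (F'): F=WGWB U=WBBY R=ORRR D=GWYG L=ROOO
After move 6 (R): R=RORR U=WGBB F=WWWG D=GYYY B=YGBB
Query 1: L[0] = R
Query 2: R[3] = R
Query 3: F[1] = W
Query 4: U[3] = B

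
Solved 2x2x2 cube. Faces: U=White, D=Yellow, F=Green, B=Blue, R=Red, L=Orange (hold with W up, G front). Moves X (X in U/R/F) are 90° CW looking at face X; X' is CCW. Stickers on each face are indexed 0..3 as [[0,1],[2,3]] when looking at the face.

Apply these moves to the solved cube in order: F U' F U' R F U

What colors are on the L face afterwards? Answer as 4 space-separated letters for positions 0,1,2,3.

Answer: G B O B

Derivation:
After move 1 (F): F=GGGG U=WWOO R=WRWR D=RRYY L=OYOY
After move 2 (U'): U=WOWO F=OYGG R=GGWR B=WRBB L=BBOY
After move 3 (F): F=GOGY U=WOYB R=WGOR D=WGYY L=BROR
After move 4 (U'): U=OBWY F=BRGY R=GOOR B=WGBB L=WROR
After move 5 (R): R=OGRO U=ORWY F=BGGY D=WBYW B=YGBB
After move 6 (F): F=GBYG U=ORRR R=WGYO D=ROYW L=WWOB
After move 7 (U): U=RORR F=WGYG R=YGYO B=WWBB L=GBOB
Query: L face = GBOB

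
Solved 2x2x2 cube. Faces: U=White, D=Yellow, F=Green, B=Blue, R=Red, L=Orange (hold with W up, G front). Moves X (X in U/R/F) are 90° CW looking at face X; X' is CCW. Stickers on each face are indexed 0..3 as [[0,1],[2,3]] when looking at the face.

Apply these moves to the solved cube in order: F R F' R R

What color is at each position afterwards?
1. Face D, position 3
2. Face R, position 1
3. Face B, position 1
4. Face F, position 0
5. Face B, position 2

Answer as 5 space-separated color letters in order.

Answer: R R B R Y

Derivation:
After move 1 (F): F=GGGG U=WWOO R=WRWR D=RRYY L=OYOY
After move 2 (R): R=WWRR U=WGOG F=GRGY D=RBYB B=OBWB
After move 3 (F'): F=RYGG U=WGWR R=BWRR D=YYYB L=OGOO
After move 4 (R): R=RBRW U=WYWG F=RYGB D=YWYO B=RBGB
After move 5 (R): R=RRWB U=WYWB F=RWGO D=YGYR B=GBYB
Query 1: D[3] = R
Query 2: R[1] = R
Query 3: B[1] = B
Query 4: F[0] = R
Query 5: B[2] = Y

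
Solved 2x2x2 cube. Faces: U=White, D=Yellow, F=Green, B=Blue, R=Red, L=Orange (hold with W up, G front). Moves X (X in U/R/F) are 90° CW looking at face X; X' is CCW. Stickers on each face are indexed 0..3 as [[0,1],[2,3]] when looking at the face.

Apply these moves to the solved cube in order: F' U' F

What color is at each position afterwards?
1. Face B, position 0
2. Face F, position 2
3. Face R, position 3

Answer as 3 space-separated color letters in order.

Answer: Y G R

Derivation:
After move 1 (F'): F=GGGG U=WWRR R=YRYR D=OOYY L=OWOW
After move 2 (U'): U=WRWR F=OWGG R=GGYR B=YRBB L=BBOW
After move 3 (F): F=GOGW U=WRWB R=WGRR D=YGYY L=BOOO
Query 1: B[0] = Y
Query 2: F[2] = G
Query 3: R[3] = R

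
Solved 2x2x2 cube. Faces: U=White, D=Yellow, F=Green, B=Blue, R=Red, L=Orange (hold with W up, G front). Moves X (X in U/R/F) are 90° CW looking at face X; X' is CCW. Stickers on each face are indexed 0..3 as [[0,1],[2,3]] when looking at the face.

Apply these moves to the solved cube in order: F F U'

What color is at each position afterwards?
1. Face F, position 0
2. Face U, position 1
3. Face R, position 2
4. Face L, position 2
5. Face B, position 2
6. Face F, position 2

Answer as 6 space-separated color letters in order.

Answer: O Y O O B G

Derivation:
After move 1 (F): F=GGGG U=WWOO R=WRWR D=RRYY L=OYOY
After move 2 (F): F=GGGG U=WWYY R=OROR D=WWYY L=OROR
After move 3 (U'): U=WYWY F=ORGG R=GGOR B=ORBB L=BBOR
Query 1: F[0] = O
Query 2: U[1] = Y
Query 3: R[2] = O
Query 4: L[2] = O
Query 5: B[2] = B
Query 6: F[2] = G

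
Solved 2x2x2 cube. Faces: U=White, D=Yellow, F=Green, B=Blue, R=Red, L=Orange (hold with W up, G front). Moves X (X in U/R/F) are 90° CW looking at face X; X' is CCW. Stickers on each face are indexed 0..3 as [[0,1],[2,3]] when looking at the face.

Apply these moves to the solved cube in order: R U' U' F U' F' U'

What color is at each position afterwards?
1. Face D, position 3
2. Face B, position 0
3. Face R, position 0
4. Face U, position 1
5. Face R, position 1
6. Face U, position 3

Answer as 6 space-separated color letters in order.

After move 1 (R): R=RRRR U=WGWG F=GYGY D=YBYB B=WBWB
After move 2 (U'): U=GGWW F=OOGY R=GYRR B=RRWB L=WBOO
After move 3 (U'): U=GWGW F=WBGY R=OORR B=GYWB L=RROO
After move 4 (F): F=GWYB U=GWOR R=GOWR D=ROYB L=RYOB
After move 5 (U'): U=WRGO F=RYYB R=GWWR B=GOWB L=GYOB
After move 6 (F'): F=YBRY U=WRGW R=OWRR D=YBYB L=GOOG
After move 7 (U'): U=RWWG F=GORY R=YBRR B=OWWB L=GOOG
Query 1: D[3] = B
Query 2: B[0] = O
Query 3: R[0] = Y
Query 4: U[1] = W
Query 5: R[1] = B
Query 6: U[3] = G

Answer: B O Y W B G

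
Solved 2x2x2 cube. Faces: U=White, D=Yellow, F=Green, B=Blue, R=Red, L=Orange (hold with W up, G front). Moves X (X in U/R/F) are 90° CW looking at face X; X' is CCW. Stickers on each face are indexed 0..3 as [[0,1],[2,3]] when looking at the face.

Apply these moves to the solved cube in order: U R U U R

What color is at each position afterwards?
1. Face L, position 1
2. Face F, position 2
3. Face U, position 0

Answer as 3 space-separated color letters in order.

After move 1 (U): U=WWWW F=RRGG R=BBRR B=OOBB L=GGOO
After move 2 (R): R=RBRB U=WRWG F=RYGY D=YBYO B=WOWB
After move 3 (U): U=WWGR F=RBGY R=WORB B=GGWB L=RYOO
After move 4 (U): U=GWRW F=WOGY R=GGRB B=RYWB L=RBOO
After move 5 (R): R=RGBG U=GORY F=WBGO D=YWYR B=WYWB
Query 1: L[1] = B
Query 2: F[2] = G
Query 3: U[0] = G

Answer: B G G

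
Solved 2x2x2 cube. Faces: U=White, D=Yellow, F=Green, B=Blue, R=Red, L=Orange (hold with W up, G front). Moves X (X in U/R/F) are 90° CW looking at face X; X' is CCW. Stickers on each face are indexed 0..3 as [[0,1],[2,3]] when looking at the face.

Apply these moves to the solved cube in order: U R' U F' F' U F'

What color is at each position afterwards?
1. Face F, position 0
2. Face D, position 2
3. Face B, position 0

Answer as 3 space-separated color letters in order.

Answer: O Y R

Derivation:
After move 1 (U): U=WWWW F=RRGG R=BBRR B=OOBB L=GGOO
After move 2 (R'): R=BRBR U=WBWO F=RWGW D=YRYG B=YOYB
After move 3 (U): U=WWOB F=BRGW R=YOBR B=GGYB L=RWOO
After move 4 (F'): F=RWBG U=WWYB R=ROYR D=WOYG L=RBOO
After move 5 (F'): F=WGRB U=WWRY R=OOWR D=BOYG L=RBOY
After move 6 (U): U=RWYW F=OORB R=GGWR B=RBYB L=WGOY
After move 7 (F'): F=OBOR U=RWGW R=OGBR D=GYYG L=WWOY
Query 1: F[0] = O
Query 2: D[2] = Y
Query 3: B[0] = R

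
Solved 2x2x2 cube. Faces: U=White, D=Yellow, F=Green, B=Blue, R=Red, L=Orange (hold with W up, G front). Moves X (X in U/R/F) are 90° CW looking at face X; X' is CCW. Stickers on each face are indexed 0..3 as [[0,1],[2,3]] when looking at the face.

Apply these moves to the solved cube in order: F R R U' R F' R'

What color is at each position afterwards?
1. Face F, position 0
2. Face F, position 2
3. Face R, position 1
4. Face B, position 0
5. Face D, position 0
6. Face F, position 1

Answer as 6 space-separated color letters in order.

After move 1 (F): F=GGGG U=WWOO R=WRWR D=RRYY L=OYOY
After move 2 (R): R=WWRR U=WGOG F=GRGY D=RBYB B=OBWB
After move 3 (R): R=RWRW U=WROY F=GBGB D=RWYO B=GBGB
After move 4 (U'): U=RYWO F=OYGB R=GBRW B=RWGB L=GBOY
After move 5 (R): R=RGWB U=RYWB F=OWGO D=RGYR B=OWYB
After move 6 (F'): F=WOOG U=RYRW R=GGRB D=BYYR L=GBOW
After move 7 (R'): R=GBGR U=RYRO F=WYOW D=BOYG B=RWYB
Query 1: F[0] = W
Query 2: F[2] = O
Query 3: R[1] = B
Query 4: B[0] = R
Query 5: D[0] = B
Query 6: F[1] = Y

Answer: W O B R B Y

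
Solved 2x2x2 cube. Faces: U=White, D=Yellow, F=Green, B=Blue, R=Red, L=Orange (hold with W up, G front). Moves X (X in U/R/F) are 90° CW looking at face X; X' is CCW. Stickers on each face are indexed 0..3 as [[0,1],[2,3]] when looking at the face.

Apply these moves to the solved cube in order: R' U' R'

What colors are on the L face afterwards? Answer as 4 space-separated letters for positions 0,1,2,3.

Answer: Y B O O

Derivation:
After move 1 (R'): R=RRRR U=WBWB F=GWGW D=YGYG B=YBYB
After move 2 (U'): U=BBWW F=OOGW R=GWRR B=RRYB L=YBOO
After move 3 (R'): R=WRGR U=BYWR F=OBGW D=YOYW B=GRGB
Query: L face = YBOO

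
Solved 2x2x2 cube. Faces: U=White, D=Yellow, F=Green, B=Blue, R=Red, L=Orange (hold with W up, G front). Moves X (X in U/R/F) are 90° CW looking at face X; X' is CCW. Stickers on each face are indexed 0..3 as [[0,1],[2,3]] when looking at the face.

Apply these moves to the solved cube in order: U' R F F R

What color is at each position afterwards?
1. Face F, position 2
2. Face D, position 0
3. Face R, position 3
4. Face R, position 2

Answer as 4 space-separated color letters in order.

Answer: Y G G G

Derivation:
After move 1 (U'): U=WWWW F=OOGG R=GGRR B=RRBB L=BBOO
After move 2 (R): R=RGRG U=WOWG F=OYGY D=YBYR B=WRWB
After move 3 (F): F=GOYY U=WOOB R=WGGG D=RRYR L=BYOB
After move 4 (F): F=YGYO U=WOBY R=OGBG D=GWYR L=BROR
After move 5 (R): R=BOGG U=WGBO F=YWYR D=GWYW B=YROB
Query 1: F[2] = Y
Query 2: D[0] = G
Query 3: R[3] = G
Query 4: R[2] = G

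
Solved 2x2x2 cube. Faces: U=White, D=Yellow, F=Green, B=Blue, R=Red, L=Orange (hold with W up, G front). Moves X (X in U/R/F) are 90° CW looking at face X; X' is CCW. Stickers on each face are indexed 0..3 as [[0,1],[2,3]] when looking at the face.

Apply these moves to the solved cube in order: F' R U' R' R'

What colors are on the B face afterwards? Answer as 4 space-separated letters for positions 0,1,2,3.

Answer: Y Y W B

Derivation:
After move 1 (F'): F=GGGG U=WWRR R=YRYR D=OOYY L=OWOW
After move 2 (R): R=YYRR U=WGRG F=GOGY D=OBYB B=RBWB
After move 3 (U'): U=GGWR F=OWGY R=GORR B=YYWB L=RBOW
After move 4 (R'): R=ORGR U=GWWY F=OGGR D=OWYY B=BYBB
After move 5 (R'): R=RROG U=GBWB F=OWGY D=OGYR B=YYWB
Query: B face = YYWB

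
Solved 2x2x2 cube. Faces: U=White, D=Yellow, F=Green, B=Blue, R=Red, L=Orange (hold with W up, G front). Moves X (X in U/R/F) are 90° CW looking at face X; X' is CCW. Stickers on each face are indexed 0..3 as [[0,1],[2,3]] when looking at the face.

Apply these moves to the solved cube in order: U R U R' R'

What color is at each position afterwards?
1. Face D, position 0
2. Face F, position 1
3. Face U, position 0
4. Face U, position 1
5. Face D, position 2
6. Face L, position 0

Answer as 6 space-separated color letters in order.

After move 1 (U): U=WWWW F=RRGG R=BBRR B=OOBB L=GGOO
After move 2 (R): R=RBRB U=WRWG F=RYGY D=YBYO B=WOWB
After move 3 (U): U=WWGR F=RBGY R=WORB B=GGWB L=RYOO
After move 4 (R'): R=OBWR U=WWGG F=RWGR D=YBYY B=OGBB
After move 5 (R'): R=BROW U=WBGO F=RWGG D=YWYR B=YGBB
Query 1: D[0] = Y
Query 2: F[1] = W
Query 3: U[0] = W
Query 4: U[1] = B
Query 5: D[2] = Y
Query 6: L[0] = R

Answer: Y W W B Y R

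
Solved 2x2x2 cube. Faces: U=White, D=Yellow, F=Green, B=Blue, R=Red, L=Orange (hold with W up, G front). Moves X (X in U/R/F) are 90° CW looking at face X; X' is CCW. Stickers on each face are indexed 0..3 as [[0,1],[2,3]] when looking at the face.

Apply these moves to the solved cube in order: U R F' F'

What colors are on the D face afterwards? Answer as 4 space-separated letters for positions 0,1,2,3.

After move 1 (U): U=WWWW F=RRGG R=BBRR B=OOBB L=GGOO
After move 2 (R): R=RBRB U=WRWG F=RYGY D=YBYO B=WOWB
After move 3 (F'): F=YYRG U=WRRR R=BBYB D=GOYO L=GGOW
After move 4 (F'): F=YGYR U=WRBY R=OBGB D=GWYO L=GROR
Query: D face = GWYO

Answer: G W Y O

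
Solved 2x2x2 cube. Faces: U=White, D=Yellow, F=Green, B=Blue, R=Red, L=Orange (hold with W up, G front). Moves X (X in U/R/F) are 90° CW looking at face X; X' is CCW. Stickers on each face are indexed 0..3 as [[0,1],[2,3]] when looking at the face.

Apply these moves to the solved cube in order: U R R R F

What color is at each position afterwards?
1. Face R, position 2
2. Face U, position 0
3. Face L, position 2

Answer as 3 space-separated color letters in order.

After move 1 (U): U=WWWW F=RRGG R=BBRR B=OOBB L=GGOO
After move 2 (R): R=RBRB U=WRWG F=RYGY D=YBYO B=WOWB
After move 3 (R): R=RRBB U=WYWY F=RBGO D=YWYW B=GORB
After move 4 (R): R=BRBR U=WBWO F=RWGW D=YRYG B=YOYB
After move 5 (F): F=GRWW U=WBOG R=WROR D=BBYG L=GYOR
Query 1: R[2] = O
Query 2: U[0] = W
Query 3: L[2] = O

Answer: O W O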